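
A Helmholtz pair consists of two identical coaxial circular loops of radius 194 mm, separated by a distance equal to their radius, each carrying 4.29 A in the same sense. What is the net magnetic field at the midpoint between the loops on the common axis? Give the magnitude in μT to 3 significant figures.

Each loop contributes B = μ₀IR²/[2(R²+z²)^(3/2)] on the axis, with z measured from that loop.
Loop 1 (z = 0.097 m): B₁ = 9.94×10⁻⁶ T. Loop 2 (z = 0.097 m): B₂ = 9.94×10⁻⁶ T.
The fields add: B = B₁ + B₂ = 1.99×10⁻⁵ T.

B ≈ 19.9 μT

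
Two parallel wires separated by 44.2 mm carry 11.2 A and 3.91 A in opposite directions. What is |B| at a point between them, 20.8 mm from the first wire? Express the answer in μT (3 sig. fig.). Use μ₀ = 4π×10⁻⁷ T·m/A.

B ≈ 141 μT

Each long wire gives B = μ₀I/(2πd). Distances are d₁ = 0.0208 m and d₂ = 0.0234 m.
B₁ = 1.08×10⁻⁴ T, B₂ = 3.34×10⁻⁵ T.
Between antiparallel currents both contributions point the same way, so they add. B = B₁ + B₂ = 1.08×10⁻⁴ + 3.34×10⁻⁵ = 1.41×10⁻⁴ T.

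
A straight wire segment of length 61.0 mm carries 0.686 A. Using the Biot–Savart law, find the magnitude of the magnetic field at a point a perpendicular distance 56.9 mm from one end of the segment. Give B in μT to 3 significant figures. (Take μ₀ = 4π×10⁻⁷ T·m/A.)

B ≈ 0.882 μT

For a finite straight segment, B = (μ₀I/4πd)(sinθ₁ + sinθ₂), where θ₁, θ₂ are the angles from the perpendicular to each end.
The perpendicular foot is at one end, so the two end-offsets along the wire are 0 and L = 0.061 m.
sinθ₁ = 0/√(0²+0.0569²) = 0.0000; sinθ₂ = 0.061/√(0.061²+0.0569²) = 0.7313.
B = (4π×10⁻⁷ × 0.686) / (4π × 0.0569) × (0.0000 + 0.7313) = 8.82×10⁻⁷ T.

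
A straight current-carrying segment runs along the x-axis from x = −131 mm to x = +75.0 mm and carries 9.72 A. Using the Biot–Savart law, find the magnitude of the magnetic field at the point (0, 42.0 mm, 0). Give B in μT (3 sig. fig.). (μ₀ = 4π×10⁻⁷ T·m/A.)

B ≈ 42.2 μT

For a finite straight segment, B = (μ₀I/4πd)(sinθ₁ + sinθ₂), where θ₁, θ₂ are the angles from the perpendicular to each end.
The perpendicular distance is d = 0.042 m; the end-offsets along the wire are a = 0.131 m and b = 0.075 m.
sinθ₁ = 0.131/√(0.131²+0.042²) = 0.9523; sinθ₂ = 0.075/√(0.075²+0.042²) = 0.8725.
B = (4π×10⁻⁷ × 9.72) / (4π × 0.042) × (0.9523 + 0.8725) = 4.22×10⁻⁵ T.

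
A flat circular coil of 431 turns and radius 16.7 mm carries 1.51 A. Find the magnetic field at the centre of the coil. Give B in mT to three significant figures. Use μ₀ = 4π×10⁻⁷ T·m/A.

For an N-turn flat coil, B = Nμ₀I/(2R) with R = 0.0167 m.
B = 431 × 5.68×10⁻⁵ T = 2.45×10⁻² T.

B ≈ 24.5 mT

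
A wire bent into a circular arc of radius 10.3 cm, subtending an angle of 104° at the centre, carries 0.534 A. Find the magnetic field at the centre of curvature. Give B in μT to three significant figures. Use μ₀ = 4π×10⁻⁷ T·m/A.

The Biot–Savart field of a circular arc at its centre is B = μ₀Iφ/(4πR), with φ = 1.815 rad.
B = (4π×10⁻⁷ × 0.534 × 1.815) / (4π × 0.103) = 9.41×10⁻⁷ T.

B ≈ 0.941 μT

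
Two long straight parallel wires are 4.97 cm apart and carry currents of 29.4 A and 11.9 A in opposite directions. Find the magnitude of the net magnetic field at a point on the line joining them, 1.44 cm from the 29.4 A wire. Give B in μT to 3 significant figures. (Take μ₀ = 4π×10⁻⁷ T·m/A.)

B ≈ 476 μT

Each long wire gives B = μ₀I/(2πd). Distances are d₁ = 0.0144 m and d₂ = 0.0353 m.
B₁ = 4.08×10⁻⁴ T, B₂ = 6.74×10⁻⁵ T.
Between antiparallel currents both contributions point the same way, so they add. B = B₁ + B₂ = 4.08×10⁻⁴ + 6.74×10⁻⁵ = 4.76×10⁻⁴ T.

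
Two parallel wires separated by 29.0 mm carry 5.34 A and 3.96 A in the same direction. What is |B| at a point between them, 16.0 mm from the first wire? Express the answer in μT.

B ≈ 5.83 μT

Each long wire gives B = μ₀I/(2πd). Distances are d₁ = 0.016 m and d₂ = 0.013 m.
B₁ = 6.67×10⁻⁵ T, B₂ = 6.09×10⁻⁵ T.
Between parallel currents the two contributions point in opposite directions, so they subtract. B = |B₁ − B₂| = |6.67×10⁻⁵ − 6.09×10⁻⁵| = 5.83×10⁻⁶ T.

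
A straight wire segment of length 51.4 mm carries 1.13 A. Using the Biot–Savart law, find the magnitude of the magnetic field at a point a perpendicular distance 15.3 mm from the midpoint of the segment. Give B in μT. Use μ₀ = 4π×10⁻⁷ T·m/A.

For a finite straight segment, B = (μ₀I/4πd)(sinθ₁ + sinθ₂), where θ₁, θ₂ are the angles from the perpendicular to each end.
The perpendicular from the point meets the wire at its midpoint, so each end is L/2 = 0.0257 m away along the wire.
sinθ₁ = 0.0257/√(0.0257²+0.0153²) = 0.8593; sinθ₂ = 0.0257/√(0.0257²+0.0153²) = 0.8593.
B = (4π×10⁻⁷ × 1.13) / (4π × 0.0153) × (0.8593 + 0.8593) = 1.27×10⁻⁵ T.

B ≈ 12.7 μT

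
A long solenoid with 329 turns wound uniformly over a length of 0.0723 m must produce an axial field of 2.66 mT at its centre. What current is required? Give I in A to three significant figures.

I ≈ 0.465 A

Inside a long solenoid B = μ₀nI with n = 4550 m⁻¹, so I = B/(μ₀n).
I = 2.66×10⁻³ / (4π×10⁻⁷ × 4550) = 0.465 A.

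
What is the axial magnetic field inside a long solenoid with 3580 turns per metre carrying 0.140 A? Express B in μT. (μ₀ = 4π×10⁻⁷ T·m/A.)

Inside a long solenoid, B = μ₀nI with n = 3580 turns/m.
B = 4π×10⁻⁷ × 3580 × 0.140 = 6.30×10⁻⁴ T.

B ≈ 630 μT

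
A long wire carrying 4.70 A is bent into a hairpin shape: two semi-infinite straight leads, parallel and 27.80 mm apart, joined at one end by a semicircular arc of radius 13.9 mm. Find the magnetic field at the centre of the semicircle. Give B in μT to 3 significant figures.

The semicircular arc contributes B_arc = μ₀I·π/(4πR) = μ₀I/(4R) = 1.06×10⁻⁴ T.
Each semi-infinite lead is at perpendicular distance R = 0.0139 m from the centre, with the perpendicular foot at its near end, so it contributes μ₀I/(4πR); both point the same way, together 6.76×10⁻⁵ T.
Arc and leads all point the same direction: B = 1.06×10⁻⁴ + 6.76×10⁻⁵ = 1.74×10⁻⁴ T.

B ≈ 174 μT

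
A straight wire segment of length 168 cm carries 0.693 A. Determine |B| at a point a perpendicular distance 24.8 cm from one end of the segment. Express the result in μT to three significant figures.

For a finite straight segment, B = (μ₀I/4πd)(sinθ₁ + sinθ₂), where θ₁, θ₂ are the angles from the perpendicular to each end.
The perpendicular foot is at one end, so the two end-offsets along the wire are 0 and L = 1.68 m.
sinθ₁ = 0/√(0²+0.248²) = 0.0000; sinθ₂ = 1.68/√(1.68²+0.248²) = 0.9893.
B = (4π×10⁻⁷ × 0.693) / (4π × 0.248) × (0.0000 + 0.9893) = 2.76×10⁻⁷ T.

B ≈ 0.276 μT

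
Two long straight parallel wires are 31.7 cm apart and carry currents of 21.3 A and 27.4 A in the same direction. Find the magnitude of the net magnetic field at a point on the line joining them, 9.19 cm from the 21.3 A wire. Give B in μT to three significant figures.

B ≈ 22.0 μT

Each long wire gives B = μ₀I/(2πd). Distances are d₁ = 0.0919 m and d₂ = 0.2251 m.
B₁ = 4.64×10⁻⁵ T, B₂ = 2.43×10⁻⁵ T.
Between parallel currents the two contributions point in opposite directions, so they subtract. B = |B₁ − B₂| = |4.64×10⁻⁵ − 2.43×10⁻⁵| = 2.20×10⁻⁵ T.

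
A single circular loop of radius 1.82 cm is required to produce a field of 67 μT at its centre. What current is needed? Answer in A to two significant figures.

I ≈ 1.9 A

At the centre of a circular loop B = μ₀I/(2R), so I = 2RB/μ₀.
With R = 0.0182 m, I = 2 × 0.0182 × 6.70×10⁻⁵ / (4π×10⁻⁷) = 1.94 A.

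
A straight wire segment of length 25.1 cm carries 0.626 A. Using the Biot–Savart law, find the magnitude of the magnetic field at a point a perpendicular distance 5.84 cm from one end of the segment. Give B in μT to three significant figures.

B ≈ 1.04 μT

For a finite straight segment, B = (μ₀I/4πd)(sinθ₁ + sinθ₂), where θ₁, θ₂ are the angles from the perpendicular to each end.
The perpendicular foot is at one end, so the two end-offsets along the wire are 0 and L = 0.251 m.
sinθ₁ = 0/√(0²+0.0584²) = 0.0000; sinθ₂ = 0.251/√(0.251²+0.0584²) = 0.9740.
B = (4π×10⁻⁷ × 0.626) / (4π × 0.0584) × (0.0000 + 0.9740) = 1.04×10⁻⁶ T.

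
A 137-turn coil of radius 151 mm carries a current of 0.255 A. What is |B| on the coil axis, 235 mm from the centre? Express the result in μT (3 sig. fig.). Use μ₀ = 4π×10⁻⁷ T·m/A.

B ≈ 23.0 μT

For an N-turn flat coil, B = Nμ₀IR²/[2(R²+z²)^(3/2)] with R = 0.151 m, z = 0.235 m.
B = 137 × 1.68×10⁻⁷ T = 2.30×10⁻⁵ T.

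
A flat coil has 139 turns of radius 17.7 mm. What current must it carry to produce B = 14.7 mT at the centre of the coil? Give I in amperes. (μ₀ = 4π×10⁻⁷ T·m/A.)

For an N-turn coil, B = Nμ₀I/(2R) with R = 0.0177 m, so I = 2RB/(Nμ₀) = 2 × 0.0177 × 1.47×10⁻² / (139 × 4π×10⁻⁷) = 2.98 A.

I ≈ 2.98 A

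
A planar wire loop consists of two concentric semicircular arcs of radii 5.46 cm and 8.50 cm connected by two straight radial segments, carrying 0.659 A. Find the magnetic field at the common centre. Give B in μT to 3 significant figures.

The radial connectors point toward the centre, so dl × r̂ = 0 and they contribute nothing.
Each semicircle gives μ₀I/(4R): inner arc 3.79×10⁻⁶ T, outer arc 2.44×10⁻⁶ T.
The two arcs carry current in opposite angular senses, so their fields oppose: B = |3.79×10⁻⁶ − 2.44×10⁻⁶| = 1.36×10⁻⁶ T.

B ≈ 1.36 μT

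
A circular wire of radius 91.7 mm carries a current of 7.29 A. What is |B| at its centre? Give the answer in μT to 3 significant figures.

At the centre of a circular loop the Biot–Savart law gives B = μ₀I/(2R).
B = (4π×10⁻⁷ × 7.29) / (2 × 0.0917) = 5.00×10⁻⁵ T.

B ≈ 50.0 μT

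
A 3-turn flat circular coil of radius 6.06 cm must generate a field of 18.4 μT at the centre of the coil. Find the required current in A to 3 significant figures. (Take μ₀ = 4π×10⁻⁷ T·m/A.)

I ≈ 0.592 A

For an N-turn coil, B = Nμ₀I/(2R) with R = 0.0606 m, so I = 2RB/(Nμ₀) = 2 × 0.0606 × 1.84×10⁻⁵ / (3 × 4π×10⁻⁷) = 0.592 A.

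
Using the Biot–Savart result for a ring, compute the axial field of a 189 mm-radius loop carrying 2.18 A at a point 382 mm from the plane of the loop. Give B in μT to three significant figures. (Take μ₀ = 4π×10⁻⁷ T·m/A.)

B ≈ 0.632 μT

On the axis of a circular loop, B = μ₀IR² / [2(R²+z²)^(3/2)].
R² + z² = (0.189)² + (0.382)² = 0.1816 m², and (R²+z²)^(3/2) = 7.74×10⁻² m³.
B = (4π×10⁻⁷ × 2.18 × 0.03572) / (2 × 7.74×10⁻²) = 6.32×10⁻⁷ T.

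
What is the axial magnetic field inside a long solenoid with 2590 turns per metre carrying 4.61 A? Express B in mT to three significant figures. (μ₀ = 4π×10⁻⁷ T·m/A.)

Inside a long solenoid, B = μ₀nI with n = 2590 turns/m.
B = 4π×10⁻⁷ × 2590 × 4.61 = 1.50×10⁻² T.

B ≈ 15.0 mT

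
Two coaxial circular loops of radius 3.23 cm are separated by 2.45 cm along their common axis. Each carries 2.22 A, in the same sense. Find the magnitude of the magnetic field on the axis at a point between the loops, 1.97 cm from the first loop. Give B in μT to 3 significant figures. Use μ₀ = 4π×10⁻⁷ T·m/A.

Each loop contributes B = μ₀IR²/[2(R²+z²)^(3/2)] on the axis, with z measured from that loop.
Loop 1 (z = 0.0197 m): B₁ = 2.69×10⁻⁵ T. Loop 2 (z = 0.0048 m): B₂ = 4.18×10⁻⁵ T.
The fields add: B = B₁ + B₂ = 6.87×10⁻⁵ T.

B ≈ 68.7 μT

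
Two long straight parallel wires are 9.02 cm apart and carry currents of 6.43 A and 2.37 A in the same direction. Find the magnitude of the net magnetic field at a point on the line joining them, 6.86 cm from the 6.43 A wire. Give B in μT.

B ≈ 3.20 μT

Each long wire gives B = μ₀I/(2πd). Distances are d₁ = 0.0686 m and d₂ = 0.0216 m.
B₁ = 1.87×10⁻⁵ T, B₂ = 2.19×10⁻⁵ T.
Between parallel currents the two contributions point in opposite directions, so they subtract. B = |B₁ − B₂| = |1.87×10⁻⁵ − 2.19×10⁻⁵| = 3.20×10⁻⁶ T.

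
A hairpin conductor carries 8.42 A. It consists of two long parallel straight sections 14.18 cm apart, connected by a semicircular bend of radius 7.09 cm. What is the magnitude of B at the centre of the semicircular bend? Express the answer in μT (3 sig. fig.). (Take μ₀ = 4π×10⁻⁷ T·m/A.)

The semicircular arc contributes B_arc = μ₀I·π/(4πR) = μ₀I/(4R) = 3.73×10⁻⁵ T.
Each semi-infinite lead is at perpendicular distance R = 0.0709 m from the centre, with the perpendicular foot at its near end, so it contributes μ₀I/(4πR); both point the same way, together 2.38×10⁻⁵ T.
Arc and leads all point the same direction: B = 3.73×10⁻⁵ + 2.38×10⁻⁵ = 6.11×10⁻⁵ T.

B ≈ 61.1 μT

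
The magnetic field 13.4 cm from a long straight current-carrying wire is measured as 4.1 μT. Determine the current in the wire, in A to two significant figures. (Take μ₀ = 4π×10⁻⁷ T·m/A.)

For a long straight wire B = μ₀I/(2πd), so I = 2πdB/μ₀.
I = 2π × 0.134 × 4.10×10⁻⁶ / (4π×10⁻⁷) = 2.75 A.

I ≈ 2.7 A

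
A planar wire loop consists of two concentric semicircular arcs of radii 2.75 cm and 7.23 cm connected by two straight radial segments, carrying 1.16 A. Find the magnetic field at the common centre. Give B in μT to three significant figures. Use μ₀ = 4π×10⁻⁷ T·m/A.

B ≈ 8.21 μT

The radial connectors point toward the centre, so dl × r̂ = 0 and they contribute nothing.
Each semicircle gives μ₀I/(4R): inner arc 1.33×10⁻⁵ T, outer arc 5.04×10⁻⁶ T.
The two arcs carry current in opposite angular senses, so their fields oppose: B = |1.33×10⁻⁵ − 5.04×10⁻⁶| = 8.21×10⁻⁶ T.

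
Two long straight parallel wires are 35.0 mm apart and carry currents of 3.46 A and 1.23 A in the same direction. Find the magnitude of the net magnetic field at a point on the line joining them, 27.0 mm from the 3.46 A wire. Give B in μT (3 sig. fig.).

B ≈ 5.12 μT

Each long wire gives B = μ₀I/(2πd). Distances are d₁ = 0.027 m and d₂ = 0.008 m.
B₁ = 2.56×10⁻⁵ T, B₂ = 3.07×10⁻⁵ T.
Between parallel currents the two contributions point in opposite directions, so they subtract. B = |B₁ − B₂| = |2.56×10⁻⁵ − 3.07×10⁻⁵| = 5.12×10⁻⁶ T.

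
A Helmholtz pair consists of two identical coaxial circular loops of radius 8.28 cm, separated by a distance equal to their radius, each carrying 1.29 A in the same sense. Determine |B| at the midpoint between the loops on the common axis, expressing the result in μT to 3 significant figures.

Each loop contributes B = μ₀IR²/[2(R²+z²)^(3/2)] on the axis, with z measured from that loop.
Loop 1 (z = 0.0414 m): B₁ = 7.00×10⁻⁶ T. Loop 2 (z = 0.0414 m): B₂ = 7.00×10⁻⁶ T.
The fields add: B = B₁ + B₂ = 1.40×10⁻⁵ T.

B ≈ 14.0 μT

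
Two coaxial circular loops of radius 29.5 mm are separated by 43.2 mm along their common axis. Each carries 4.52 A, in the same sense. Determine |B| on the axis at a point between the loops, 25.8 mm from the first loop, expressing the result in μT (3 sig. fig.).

Each loop contributes B = μ₀IR²/[2(R²+z²)^(3/2)] on the axis, with z measured from that loop.
Loop 1 (z = 0.0258 m): B₁ = 4.11×10⁻⁵ T. Loop 2 (z = 0.0174 m): B₂ = 6.15×10⁻⁵ T.
The fields add: B = B₁ + B₂ = 1.03×10⁻⁴ T.

B ≈ 103 μT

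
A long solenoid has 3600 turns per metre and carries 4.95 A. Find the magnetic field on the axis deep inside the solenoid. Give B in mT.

Inside a long solenoid, B = μ₀nI with n = 3600 turns/m.
B = 4π×10⁻⁷ × 3600 × 4.95 = 2.24×10⁻² T.

B ≈ 22.4 mT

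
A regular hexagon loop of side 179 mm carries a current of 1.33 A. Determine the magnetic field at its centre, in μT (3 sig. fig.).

Each side is a finite straight segment at perpendicular distance d = a/(2 tan(π/6)) = 0.155 m from the centre, with end-angles ±π/6.
One side contributes B₁ = (μ₀I/4πd)·2 sin(π/6) = 8.58×10⁻⁷ T.
All 6 sides add in the same direction: B = 6 × 8.58×10⁻⁷ = 5.15×10⁻⁶ T.

B ≈ 5.15 μT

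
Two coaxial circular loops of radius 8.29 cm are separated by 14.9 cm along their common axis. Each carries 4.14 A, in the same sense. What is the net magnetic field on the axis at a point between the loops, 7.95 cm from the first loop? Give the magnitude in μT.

B ≈ 25.9 μT

Each loop contributes B = μ₀IR²/[2(R²+z²)^(3/2)] on the axis, with z measured from that loop.
Loop 1 (z = 0.0795 m): B₁ = 1.18×10⁻⁵ T. Loop 2 (z = 0.0695 m): B₂ = 1.41×10⁻⁵ T.
The fields add: B = B₁ + B₂ = 2.59×10⁻⁵ T.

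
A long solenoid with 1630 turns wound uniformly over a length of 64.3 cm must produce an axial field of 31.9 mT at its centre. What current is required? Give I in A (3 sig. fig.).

Inside a long solenoid B = μ₀nI with n = 2535 m⁻¹, so I = B/(μ₀n).
I = 3.19×10⁻² / (4π×10⁻⁷ × 2535) = 10.0 A.

I ≈ 10.0 A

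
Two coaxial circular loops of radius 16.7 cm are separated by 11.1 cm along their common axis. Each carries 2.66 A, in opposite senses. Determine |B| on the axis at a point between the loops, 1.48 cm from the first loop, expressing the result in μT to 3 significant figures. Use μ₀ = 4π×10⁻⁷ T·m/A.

Each loop contributes B = μ₀IR²/[2(R²+z²)^(3/2)] on the axis, with z measured from that loop.
Loop 1 (z = 0.0148 m): B₁ = 9.89×10⁻⁶ T. Loop 2 (z = 0.0962 m): B₂ = 6.51×10⁻⁶ T.
The fields oppose: B = |B₁ − B₂| = 3.38×10⁻⁶ T.

B ≈ 3.38 μT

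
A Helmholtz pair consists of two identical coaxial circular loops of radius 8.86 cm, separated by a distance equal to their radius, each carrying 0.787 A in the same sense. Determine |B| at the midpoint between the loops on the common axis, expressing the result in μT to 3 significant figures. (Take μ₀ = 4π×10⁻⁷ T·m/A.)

Each loop contributes B = μ₀IR²/[2(R²+z²)^(3/2)] on the axis, with z measured from that loop.
Loop 1 (z = 0.0443 m): B₁ = 3.99×10⁻⁶ T. Loop 2 (z = 0.0443 m): B₂ = 3.99×10⁻⁶ T.
The fields add: B = B₁ + B₂ = 7.99×10⁻⁶ T.

B ≈ 7.99 μT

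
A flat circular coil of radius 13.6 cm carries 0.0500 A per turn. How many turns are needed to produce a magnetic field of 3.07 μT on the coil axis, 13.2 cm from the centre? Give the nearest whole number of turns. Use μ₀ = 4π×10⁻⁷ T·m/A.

For an N-turn coil, B = Nμ₀IR²/[2(R²+z²)^(3/2)]. A single turn gives B₁ = 8.54×10⁻⁸ T with R = 0.136 m, z = 0.132 m.
N = B/B₁ = 3.07×10⁻⁶ / 8.54×10⁻⁸ = 35.97.

N = 36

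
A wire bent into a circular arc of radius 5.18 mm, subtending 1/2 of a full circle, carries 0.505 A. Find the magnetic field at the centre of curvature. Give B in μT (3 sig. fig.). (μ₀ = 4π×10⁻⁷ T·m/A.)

B ≈ 30.6 μT

The Biot–Savart field of a circular arc at its centre is B = μ₀Iφ/(4πR), with φ = 3.142 rad.
B = (4π×10⁻⁷ × 0.505 × 3.142) / (4π × 0.00518) = 3.06×10⁻⁵ T.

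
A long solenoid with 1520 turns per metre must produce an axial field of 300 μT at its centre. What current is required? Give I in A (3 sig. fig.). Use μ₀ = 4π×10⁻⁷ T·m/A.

Inside a long solenoid B = μ₀nI with n = 1520 m⁻¹, so I = B/(μ₀n).
I = 3.00×10⁻⁴ / (4π×10⁻⁷ × 1520) = 0.157 A.

I ≈ 0.157 A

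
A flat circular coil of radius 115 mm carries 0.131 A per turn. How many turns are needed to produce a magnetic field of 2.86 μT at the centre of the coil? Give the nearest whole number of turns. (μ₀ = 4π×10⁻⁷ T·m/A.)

N = 4

For an N-turn coil, B = Nμ₀I/(2R). A single turn gives B₁ = 7.16×10⁻⁷ T with R = 0.115 m.
N = B/B₁ = 2.86×10⁻⁶ / 7.16×10⁻⁷ = 4.00.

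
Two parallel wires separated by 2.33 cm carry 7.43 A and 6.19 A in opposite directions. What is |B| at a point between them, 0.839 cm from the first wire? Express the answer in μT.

Each long wire gives B = μ₀I/(2πd). Distances are d₁ = 0.00839 m and d₂ = 0.01491 m.
B₁ = 1.77×10⁻⁴ T, B₂ = 8.30×10⁻⁵ T.
Between antiparallel currents both contributions point the same way, so they add. B = B₁ + B₂ = 1.77×10⁻⁴ + 8.30×10⁻⁵ = 2.60×10⁻⁴ T.

B ≈ 260 μT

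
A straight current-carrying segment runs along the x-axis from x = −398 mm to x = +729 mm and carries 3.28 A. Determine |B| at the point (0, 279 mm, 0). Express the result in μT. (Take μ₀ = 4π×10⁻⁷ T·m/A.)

B ≈ 2.06 μT

For a finite straight segment, B = (μ₀I/4πd)(sinθ₁ + sinθ₂), where θ₁, θ₂ are the angles from the perpendicular to each end.
The perpendicular distance is d = 0.279 m; the end-offsets along the wire are a = 0.398 m and b = 0.729 m.
sinθ₁ = 0.398/√(0.398²+0.279²) = 0.8188; sinθ₂ = 0.729/√(0.729²+0.279²) = 0.9339.
B = (4π×10⁻⁷ × 3.28) / (4π × 0.279) × (0.8188 + 0.9339) = 2.06×10⁻⁶ T.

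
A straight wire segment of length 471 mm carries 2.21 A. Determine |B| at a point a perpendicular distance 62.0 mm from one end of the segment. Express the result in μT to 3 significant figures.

For a finite straight segment, B = (μ₀I/4πd)(sinθ₁ + sinθ₂), where θ₁, θ₂ are the angles from the perpendicular to each end.
The perpendicular foot is at one end, so the two end-offsets along the wire are 0 and L = 0.471 m.
sinθ₁ = 0/√(0²+0.062²) = 0.0000; sinθ₂ = 0.471/√(0.471²+0.062²) = 0.9914.
B = (4π×10⁻⁷ × 2.21) / (4π × 0.062) × (0.0000 + 0.9914) = 3.53×10⁻⁶ T.

B ≈ 3.53 μT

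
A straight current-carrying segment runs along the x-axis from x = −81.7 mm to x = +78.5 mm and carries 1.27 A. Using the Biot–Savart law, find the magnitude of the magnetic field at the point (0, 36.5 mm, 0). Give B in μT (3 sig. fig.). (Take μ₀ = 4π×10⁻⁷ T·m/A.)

For a finite straight segment, B = (μ₀I/4πd)(sinθ₁ + sinθ₂), where θ₁, θ₂ are the angles from the perpendicular to each end.
The perpendicular distance is d = 0.0365 m; the end-offsets along the wire are a = 0.0817 m and b = 0.0785 m.
sinθ₁ = 0.0817/√(0.0817²+0.0365²) = 0.9130; sinθ₂ = 0.0785/√(0.0785²+0.0365²) = 0.9068.
B = (4π×10⁻⁷ × 1.27) / (4π × 0.0365) × (0.9130 + 0.9068) = 6.33×10⁻⁶ T.

B ≈ 6.33 μT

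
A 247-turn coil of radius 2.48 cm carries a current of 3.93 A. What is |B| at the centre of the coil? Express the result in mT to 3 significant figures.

For an N-turn flat coil, B = Nμ₀I/(2R) with R = 0.0248 m.
B = 247 × 9.96×10⁻⁵ T = 2.46×10⁻² T.

B ≈ 24.6 mT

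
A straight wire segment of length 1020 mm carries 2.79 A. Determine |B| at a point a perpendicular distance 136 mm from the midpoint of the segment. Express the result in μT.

B ≈ 3.96 μT

For a finite straight segment, B = (μ₀I/4πd)(sinθ₁ + sinθ₂), where θ₁, θ₂ are the angles from the perpendicular to each end.
The perpendicular from the point meets the wire at its midpoint, so each end is L/2 = 0.51 m away along the wire.
sinθ₁ = 0.51/√(0.51²+0.136²) = 0.9662; sinθ₂ = 0.51/√(0.51²+0.136²) = 0.9662.
B = (4π×10⁻⁷ × 2.79) / (4π × 0.136) × (0.9662 + 0.9662) = 3.96×10⁻⁶ T.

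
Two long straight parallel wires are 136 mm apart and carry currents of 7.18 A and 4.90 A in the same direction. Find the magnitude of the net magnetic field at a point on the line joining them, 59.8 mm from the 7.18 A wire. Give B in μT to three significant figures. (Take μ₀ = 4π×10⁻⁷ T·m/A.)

Each long wire gives B = μ₀I/(2πd). Distances are d₁ = 0.0598 m and d₂ = 0.0762 m.
B₁ = 2.40×10⁻⁵ T, B₂ = 1.29×10⁻⁵ T.
Between parallel currents the two contributions point in opposite directions, so they subtract. B = |B₁ − B₂| = |2.40×10⁻⁵ − 1.29×10⁻⁵| = 1.12×10⁻⁵ T.

B ≈ 11.2 μT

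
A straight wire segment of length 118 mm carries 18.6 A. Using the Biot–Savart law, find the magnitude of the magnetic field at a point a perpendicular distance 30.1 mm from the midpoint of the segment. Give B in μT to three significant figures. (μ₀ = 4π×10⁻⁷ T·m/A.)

For a finite straight segment, B = (μ₀I/4πd)(sinθ₁ + sinθ₂), where θ₁, θ₂ are the angles from the perpendicular to each end.
The perpendicular from the point meets the wire at its midpoint, so each end is L/2 = 0.059 m away along the wire.
sinθ₁ = 0.059/√(0.059²+0.0301²) = 0.8908; sinθ₂ = 0.059/√(0.059²+0.0301²) = 0.8908.
B = (4π×10⁻⁷ × 18.6) / (4π × 0.0301) × (0.8908 + 0.8908) = 1.10×10⁻⁴ T.

B ≈ 110 μT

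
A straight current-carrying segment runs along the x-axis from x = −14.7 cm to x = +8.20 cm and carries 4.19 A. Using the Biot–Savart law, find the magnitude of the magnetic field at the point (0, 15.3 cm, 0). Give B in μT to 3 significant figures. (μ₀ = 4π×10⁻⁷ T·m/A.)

B ≈ 3.19 μT

For a finite straight segment, B = (μ₀I/4πd)(sinθ₁ + sinθ₂), where θ₁, θ₂ are the angles from the perpendicular to each end.
The perpendicular distance is d = 0.153 m; the end-offsets along the wire are a = 0.147 m and b = 0.082 m.
sinθ₁ = 0.147/√(0.147²+0.153²) = 0.6928; sinθ₂ = 0.082/√(0.082²+0.153²) = 0.4724.
B = (4π×10⁻⁷ × 4.19) / (4π × 0.153) × (0.6928 + 0.4724) = 3.19×10⁻⁶ T.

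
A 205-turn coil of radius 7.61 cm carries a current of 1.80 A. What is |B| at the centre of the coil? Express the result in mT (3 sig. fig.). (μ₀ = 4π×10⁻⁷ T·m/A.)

For an N-turn flat coil, B = Nμ₀I/(2R) with R = 0.0761 m.
B = 205 × 1.49×10⁻⁵ T = 3.05×10⁻³ T.

B ≈ 3.05 mT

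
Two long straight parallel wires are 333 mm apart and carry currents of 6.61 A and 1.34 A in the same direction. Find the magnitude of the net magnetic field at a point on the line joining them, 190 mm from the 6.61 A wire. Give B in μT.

B ≈ 5.08 μT

Each long wire gives B = μ₀I/(2πd). Distances are d₁ = 0.19 m and d₂ = 0.143 m.
B₁ = 6.96×10⁻⁶ T, B₂ = 1.87×10⁻⁶ T.
Between parallel currents the two contributions point in opposite directions, so they subtract. B = |B₁ − B₂| = |6.96×10⁻⁶ − 1.87×10⁻⁶| = 5.08×10⁻⁶ T.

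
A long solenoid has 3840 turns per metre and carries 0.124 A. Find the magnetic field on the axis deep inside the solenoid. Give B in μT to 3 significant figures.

B ≈ 598 μT

Inside a long solenoid, B = μ₀nI with n = 3840 turns/m.
B = 4π×10⁻⁷ × 3840 × 0.124 = 5.98×10⁻⁴ T.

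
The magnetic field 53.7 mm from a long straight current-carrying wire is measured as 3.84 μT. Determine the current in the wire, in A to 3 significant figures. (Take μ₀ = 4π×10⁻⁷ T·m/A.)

I ≈ 1.03 A

For a long straight wire B = μ₀I/(2πd), so I = 2πdB/μ₀.
I = 2π × 0.0537 × 3.84×10⁻⁶ / (4π×10⁻⁷) = 1.03 A.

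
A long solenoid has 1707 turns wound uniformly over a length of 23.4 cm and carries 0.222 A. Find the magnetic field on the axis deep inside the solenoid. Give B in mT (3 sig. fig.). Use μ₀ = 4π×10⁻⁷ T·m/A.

B ≈ 2.04 mT

Inside a long solenoid, B = μ₀nI with n = 7295 turns/m.
B = 4π×10⁻⁷ × 7295 × 0.222 = 2.04×10⁻³ T.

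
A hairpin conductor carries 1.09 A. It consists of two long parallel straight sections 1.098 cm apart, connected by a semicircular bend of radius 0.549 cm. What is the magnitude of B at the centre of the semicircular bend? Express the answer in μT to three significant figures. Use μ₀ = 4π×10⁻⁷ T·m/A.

The semicircular arc contributes B_arc = μ₀I·π/(4πR) = μ₀I/(4R) = 6.24×10⁻⁵ T.
Each semi-infinite lead is at perpendicular distance R = 0.00549 m from the centre, with the perpendicular foot at its near end, so it contributes μ₀I/(4πR); both point the same way, together 3.97×10⁻⁵ T.
Arc and leads all point the same direction: B = 6.24×10⁻⁵ + 3.97×10⁻⁵ = 1.02×10⁻⁴ T.

B ≈ 102 μT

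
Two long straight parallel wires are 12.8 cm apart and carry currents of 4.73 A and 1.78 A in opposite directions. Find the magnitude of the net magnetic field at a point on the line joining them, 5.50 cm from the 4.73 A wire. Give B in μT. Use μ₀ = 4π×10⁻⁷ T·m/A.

B ≈ 22.1 μT

Each long wire gives B = μ₀I/(2πd). Distances are d₁ = 0.055 m and d₂ = 0.073 m.
B₁ = 1.72×10⁻⁵ T, B₂ = 4.88×10⁻⁶ T.
Between antiparallel currents both contributions point the same way, so they add. B = B₁ + B₂ = 1.72×10⁻⁵ + 4.88×10⁻⁶ = 2.21×10⁻⁵ T.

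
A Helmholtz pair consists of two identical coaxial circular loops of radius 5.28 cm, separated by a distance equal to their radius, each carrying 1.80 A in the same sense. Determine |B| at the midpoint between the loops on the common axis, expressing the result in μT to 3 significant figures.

B ≈ 30.7 μT

Each loop contributes B = μ₀IR²/[2(R²+z²)^(3/2)] on the axis, with z measured from that loop.
Loop 1 (z = 0.0264 m): B₁ = 1.53×10⁻⁵ T. Loop 2 (z = 0.0264 m): B₂ = 1.53×10⁻⁵ T.
The fields add: B = B₁ + B₂ = 3.07×10⁻⁵ T.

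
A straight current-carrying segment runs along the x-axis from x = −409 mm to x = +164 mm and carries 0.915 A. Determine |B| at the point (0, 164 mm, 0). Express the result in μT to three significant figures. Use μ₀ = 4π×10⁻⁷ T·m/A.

For a finite straight segment, B = (μ₀I/4πd)(sinθ₁ + sinθ₂), where θ₁, θ₂ are the angles from the perpendicular to each end.
The perpendicular distance is d = 0.164 m; the end-offsets along the wire are a = 0.409 m and b = 0.164 m.
sinθ₁ = 0.409/√(0.409²+0.164²) = 0.9282; sinθ₂ = 0.164/√(0.164²+0.164²) = 0.7071.
B = (4π×10⁻⁷ × 0.915) / (4π × 0.164) × (0.9282 + 0.7071) = 9.12×10⁻⁷ T.

B ≈ 0.912 μT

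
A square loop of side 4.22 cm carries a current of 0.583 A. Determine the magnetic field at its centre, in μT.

B ≈ 15.6 μT

Each side is a finite straight segment at perpendicular distance d = a/(2 tan(π/4)) = 0.0211 m from the centre, with end-angles ±π/4.
One side contributes B₁ = (μ₀I/4πd)·2 sin(π/4) = 3.91×10⁻⁶ T.
All 4 sides add in the same direction: B = 4 × 3.91×10⁻⁶ = 1.56×10⁻⁵ T.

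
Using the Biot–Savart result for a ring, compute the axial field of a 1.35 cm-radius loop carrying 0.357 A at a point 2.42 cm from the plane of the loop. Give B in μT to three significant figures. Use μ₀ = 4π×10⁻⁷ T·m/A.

B ≈ 1.92 μT

On the axis of a circular loop, B = μ₀IR² / [2(R²+z²)^(3/2)].
R² + z² = (0.0135)² + (0.0242)² = 0.0007679 m², and (R²+z²)^(3/2) = 2.13×10⁻⁵ m³.
B = (4π×10⁻⁷ × 0.357 × 0.0001823) / (2 × 2.13×10⁻⁵) = 1.92×10⁻⁶ T.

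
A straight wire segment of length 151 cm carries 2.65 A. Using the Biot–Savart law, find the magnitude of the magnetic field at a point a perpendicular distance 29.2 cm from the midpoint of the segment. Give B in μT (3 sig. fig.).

For a finite straight segment, B = (μ₀I/4πd)(sinθ₁ + sinθ₂), where θ₁, θ₂ are the angles from the perpendicular to each end.
The perpendicular from the point meets the wire at its midpoint, so each end is L/2 = 0.755 m away along the wire.
sinθ₁ = 0.755/√(0.755²+0.292²) = 0.9327; sinθ₂ = 0.755/√(0.755²+0.292²) = 0.9327.
B = (4π×10⁻⁷ × 2.65) / (4π × 0.292) × (0.9327 + 0.9327) = 1.69×10⁻⁶ T.

B ≈ 1.69 μT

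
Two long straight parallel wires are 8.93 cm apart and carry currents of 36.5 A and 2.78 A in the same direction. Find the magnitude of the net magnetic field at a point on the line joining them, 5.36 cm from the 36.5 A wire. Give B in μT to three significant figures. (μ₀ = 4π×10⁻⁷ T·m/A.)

B ≈ 121 μT

Each long wire gives B = μ₀I/(2πd). Distances are d₁ = 0.0536 m and d₂ = 0.0357 m.
B₁ = 1.36×10⁻⁴ T, B₂ = 1.56×10⁻⁵ T.
Between parallel currents the two contributions point in opposite directions, so they subtract. B = |B₁ − B₂| = |1.36×10⁻⁴ − 1.56×10⁻⁵| = 1.21×10⁻⁴ T.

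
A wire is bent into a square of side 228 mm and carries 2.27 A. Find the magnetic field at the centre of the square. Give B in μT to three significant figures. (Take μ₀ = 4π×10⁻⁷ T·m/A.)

B ≈ 11.3 μT

Each side is a finite straight segment at perpendicular distance d = a/(2 tan(π/4)) = 0.114 m from the centre, with end-angles ±π/4.
One side contributes B₁ = (μ₀I/4πd)·2 sin(π/4) = 2.82×10⁻⁶ T.
All 4 sides add in the same direction: B = 4 × 2.82×10⁻⁶ = 1.13×10⁻⁵ T.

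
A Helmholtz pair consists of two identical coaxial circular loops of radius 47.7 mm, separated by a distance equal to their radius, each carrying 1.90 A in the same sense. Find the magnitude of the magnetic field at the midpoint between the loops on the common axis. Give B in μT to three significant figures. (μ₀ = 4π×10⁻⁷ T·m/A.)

B ≈ 35.8 μT

Each loop contributes B = μ₀IR²/[2(R²+z²)^(3/2)] on the axis, with z measured from that loop.
Loop 1 (z = 0.02385 m): B₁ = 1.79×10⁻⁵ T. Loop 2 (z = 0.02385 m): B₂ = 1.79×10⁻⁵ T.
The fields add: B = B₁ + B₂ = 3.58×10⁻⁵ T.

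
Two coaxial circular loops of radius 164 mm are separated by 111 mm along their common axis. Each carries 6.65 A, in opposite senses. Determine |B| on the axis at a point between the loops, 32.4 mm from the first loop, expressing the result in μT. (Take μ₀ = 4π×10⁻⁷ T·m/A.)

B ≈ 5.37 μT

Each loop contributes B = μ₀IR²/[2(R²+z²)^(3/2)] on the axis, with z measured from that loop.
Loop 1 (z = 0.0324 m): B₁ = 2.41×10⁻⁵ T. Loop 2 (z = 0.0786 m): B₂ = 1.87×10⁻⁵ T.
The fields oppose: B = |B₁ − B₂| = 5.37×10⁻⁶ T.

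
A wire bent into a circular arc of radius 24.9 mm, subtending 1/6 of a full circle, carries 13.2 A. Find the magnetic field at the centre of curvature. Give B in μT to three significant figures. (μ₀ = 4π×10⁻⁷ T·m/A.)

B ≈ 55.5 μT

The Biot–Savart field of a circular arc at its centre is B = μ₀Iφ/(4πR), with φ = 1.047 rad.
B = (4π×10⁻⁷ × 13.2 × 1.047) / (4π × 0.0249) = 5.55×10⁻⁵ T.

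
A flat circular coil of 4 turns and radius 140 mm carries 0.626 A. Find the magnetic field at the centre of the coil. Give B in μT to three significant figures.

For an N-turn flat coil, B = Nμ₀I/(2R) with R = 0.14 m.
B = 4 × 2.81×10⁻⁶ T = 1.12×10⁻⁵ T.

B ≈ 11.2 μT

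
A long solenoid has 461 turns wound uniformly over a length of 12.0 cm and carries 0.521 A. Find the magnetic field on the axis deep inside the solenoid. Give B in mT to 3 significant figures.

B ≈ 2.52 mT

Inside a long solenoid, B = μ₀nI with n = 3842 turns/m.
B = 4π×10⁻⁷ × 3842 × 0.521 = 2.52×10⁻³ T.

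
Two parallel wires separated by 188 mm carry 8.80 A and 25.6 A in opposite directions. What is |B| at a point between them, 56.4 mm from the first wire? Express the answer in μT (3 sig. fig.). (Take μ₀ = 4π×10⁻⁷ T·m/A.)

Each long wire gives B = μ₀I/(2πd). Distances are d₁ = 0.0564 m and d₂ = 0.1316 m.
B₁ = 3.12×10⁻⁵ T, B₂ = 3.89×10⁻⁵ T.
Between antiparallel currents both contributions point the same way, so they add. B = B₁ + B₂ = 3.12×10⁻⁵ + 3.89×10⁻⁵ = 7.01×10⁻⁵ T.

B ≈ 70.1 μT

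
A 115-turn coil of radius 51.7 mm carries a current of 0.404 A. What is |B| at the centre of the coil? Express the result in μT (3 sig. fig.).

B ≈ 565 μT

For an N-turn flat coil, B = Nμ₀I/(2R) with R = 0.0517 m.
B = 115 × 4.91×10⁻⁶ T = 5.65×10⁻⁴ T.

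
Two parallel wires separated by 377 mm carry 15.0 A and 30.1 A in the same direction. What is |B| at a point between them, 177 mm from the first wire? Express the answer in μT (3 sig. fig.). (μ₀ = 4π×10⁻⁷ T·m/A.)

Each long wire gives B = μ₀I/(2πd). Distances are d₁ = 0.177 m and d₂ = 0.2 m.
B₁ = 1.69×10⁻⁵ T, B₂ = 3.01×10⁻⁵ T.
Between parallel currents the two contributions point in opposite directions, so they subtract. B = |B₁ − B₂| = |1.69×10⁻⁵ − 3.01×10⁻⁵| = 1.32×10⁻⁵ T.

B ≈ 13.2 μT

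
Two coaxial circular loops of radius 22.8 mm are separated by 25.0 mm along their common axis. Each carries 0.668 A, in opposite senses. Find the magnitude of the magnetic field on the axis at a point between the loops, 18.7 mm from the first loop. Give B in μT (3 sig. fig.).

Each loop contributes B = μ₀IR²/[2(R²+z²)^(3/2)] on the axis, with z measured from that loop.
Loop 1 (z = 0.0187 m): B₁ = 8.51×10⁻⁶ T. Loop 2 (z = 0.0063 m): B₂ = 1.65×10⁻⁵ T.
The fields oppose: B = |B₁ − B₂| = 7.98×10⁻⁶ T.

B ≈ 7.98 μT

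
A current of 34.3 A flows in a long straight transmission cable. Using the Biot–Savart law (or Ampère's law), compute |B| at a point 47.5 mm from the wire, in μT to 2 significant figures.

B ≈ 140 μT

For an infinitely long straight wire, B = μ₀I/(2πd).
B = (4π×10⁻⁷ × 34.3) / (2π × 0.0475) = 1.44×10⁻⁴ T.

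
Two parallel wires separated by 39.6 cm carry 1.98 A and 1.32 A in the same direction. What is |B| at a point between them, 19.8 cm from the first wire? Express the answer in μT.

B ≈ 0.667 μT

Each long wire gives B = μ₀I/(2πd). Distances are d₁ = 0.198 m and d₂ = 0.198 m.
B₁ = 2.00×10⁻⁶ T, B₂ = 1.33×10⁻⁶ T.
Between parallel currents the two contributions point in opposite directions, so they subtract. B = |B₁ − B₂| = |2.00×10⁻⁶ − 1.33×10⁻⁶| = 6.67×10⁻⁷ T.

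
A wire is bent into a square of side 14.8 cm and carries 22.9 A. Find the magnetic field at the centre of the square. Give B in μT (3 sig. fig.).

B ≈ 175 μT

Each side is a finite straight segment at perpendicular distance d = a/(2 tan(π/4)) = 0.074 m from the centre, with end-angles ±π/4.
One side contributes B₁ = (μ₀I/4πd)·2 sin(π/4) = 4.38×10⁻⁵ T.
All 4 sides add in the same direction: B = 4 × 4.38×10⁻⁵ = 1.75×10⁻⁴ T.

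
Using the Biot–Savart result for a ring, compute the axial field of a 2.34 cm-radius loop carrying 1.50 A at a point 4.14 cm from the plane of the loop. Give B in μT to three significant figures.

B ≈ 4.80 μT

On the axis of a circular loop, B = μ₀IR² / [2(R²+z²)^(3/2)].
R² + z² = (0.0234)² + (0.0414)² = 0.002262 m², and (R²+z²)^(3/2) = 1.08×10⁻⁴ m³.
B = (4π×10⁻⁷ × 1.50 × 0.0005476) / (2 × 1.08×10⁻⁴) = 4.80×10⁻⁶ T.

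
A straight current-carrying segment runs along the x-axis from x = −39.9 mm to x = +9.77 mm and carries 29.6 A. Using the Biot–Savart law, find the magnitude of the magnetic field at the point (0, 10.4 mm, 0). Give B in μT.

For a finite straight segment, B = (μ₀I/4πd)(sinθ₁ + sinθ₂), where θ₁, θ₂ are the angles from the perpendicular to each end.
The perpendicular distance is d = 0.0104 m; the end-offsets along the wire are a = 0.0399 m and b = 0.00977 m.
sinθ₁ = 0.0399/√(0.0399²+0.0104²) = 0.9677; sinθ₂ = 0.00977/√(0.00977²+0.0104²) = 0.6847.
B = (4π×10⁻⁷ × 29.6) / (4π × 0.0104) × (0.9677 + 0.6847) = 4.70×10⁻⁴ T.

B ≈ 470 μT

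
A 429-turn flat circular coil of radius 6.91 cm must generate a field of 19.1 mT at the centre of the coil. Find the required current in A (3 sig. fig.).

For an N-turn coil, B = Nμ₀I/(2R) with R = 0.0691 m, so I = 2RB/(Nμ₀) = 2 × 0.0691 × 1.91×10⁻² / (429 × 4π×10⁻⁷) = 4.90 A.

I ≈ 4.90 A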